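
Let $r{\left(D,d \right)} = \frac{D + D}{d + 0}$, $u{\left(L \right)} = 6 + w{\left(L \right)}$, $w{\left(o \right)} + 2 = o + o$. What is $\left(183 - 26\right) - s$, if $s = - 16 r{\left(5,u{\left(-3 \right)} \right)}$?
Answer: $77$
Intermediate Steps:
$w{\left(o \right)} = -2 + 2 o$ ($w{\left(o \right)} = -2 + \left(o + o\right) = -2 + 2 o$)
$u{\left(L \right)} = 4 + 2 L$ ($u{\left(L \right)} = 6 + \left(-2 + 2 L\right) = 4 + 2 L$)
$r{\left(D,d \right)} = \frac{2 D}{d}$
$s = 80$ ($s = - 16 \cdot 2 \cdot 5 \frac{1}{4 + 2 \left(-3\right)} = - 16 \cdot 2 \cdot 5 \frac{1}{4 - 6} = - 16 \cdot 2 \cdot 5 \frac{1}{-2} = - 16 \cdot 2 \cdot 5 \left(- \frac{1}{2}\right) = \left(-16\right) \left(-5\right) = 80$)
$\left(183 - 26\right) - s = \left(183 - 26\right) - 80 = 157 - 80 = 77$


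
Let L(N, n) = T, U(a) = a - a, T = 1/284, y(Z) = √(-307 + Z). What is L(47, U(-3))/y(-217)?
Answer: -I*√131/74408 ≈ -0.00015382*I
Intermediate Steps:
T = 1/284 ≈ 0.0035211
U(a) = 0
L(N, n) = 1/284
L(47, U(-3))/y(-217) = 1/(284*(√(-307 - 217))) = 1/(284*(√(-524))) = 1/(284*((2*I*√131))) = (-I*√131/262)/284 = -I*√131/74408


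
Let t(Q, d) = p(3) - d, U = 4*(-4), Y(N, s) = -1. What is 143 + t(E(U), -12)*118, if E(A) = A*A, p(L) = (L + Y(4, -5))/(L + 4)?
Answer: 11149/7 ≈ 1592.7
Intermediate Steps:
U = -16
p(L) = (-1 + L)/(4 + L) (p(L) = (L - 1)/(L + 4) = (-1 + L)/(4 + L))
E(A) = A**2
t(Q, d) = 2/7 - d (t(Q, d) = (-1 + 3)/(4 + 3) - d = 2/7 - d)
143 + t(E(U), -12)*118 = 143 + (2/7 - 1*(-12))*118 = 143 + (2/7 + 12)*118 = 143 + (86/7)*118 = 143 + 10148/7 = 11149/7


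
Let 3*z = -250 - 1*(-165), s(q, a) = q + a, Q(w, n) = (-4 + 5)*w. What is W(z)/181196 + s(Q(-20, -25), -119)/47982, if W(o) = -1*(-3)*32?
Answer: -5144993/2173536618 ≈ -0.0023671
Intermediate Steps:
Q(w, n) = w (Q(w, n) = 1*w = w)
s(q, a) = a + q
z = -85/3 (z = (-250 - 1*(-165))/3 = (-250 + 165)/3 = (⅓)*(-85) = -85/3 ≈ -28.333)
W(o) = 96 (W(o) = 3*32 = 96)
W(z)/181196 + s(Q(-20, -25), -119)/47982 = 96/181196 + (-119 - 20)/47982 = 96*(1/181196) - 139*1/47982 = 24/45299 - 139/47982 = -5144993/2173536618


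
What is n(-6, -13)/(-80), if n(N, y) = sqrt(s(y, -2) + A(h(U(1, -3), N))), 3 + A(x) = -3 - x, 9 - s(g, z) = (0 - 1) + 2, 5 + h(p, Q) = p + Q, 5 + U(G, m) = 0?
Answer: -3*sqrt(2)/80 ≈ -0.053033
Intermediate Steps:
U(G, m) = -5 (U(G, m) = -5 + 0 = -5)
h(p, Q) = -5 + Q + p (h(p, Q) = -5 + (p + Q) = -5 + (Q + p) = -5 + Q + p)
s(g, z) = 8 (s(g, z) = 9 - ((0 - 1) + 2) = 9 - (-1 + 2) = 9 - 1*1 = 9 - 1 = 8)
A(x) = -6 - x (A(x) = -3 + (-3 - x) = -6 - x)
n(N, y) = sqrt(12 - N) (n(N, y) = sqrt(8 + (-6 - (-5 + N - 5))) = sqrt(8 + (-6 - (-10 + N))) = sqrt(8 + (-6 + (10 - N))) = sqrt(8 + (4 - N)) = sqrt(12 - N))
n(-6, -13)/(-80) = sqrt(12 - 1*(-6))/(-80) = sqrt(12 + 6)*(-1/80) = sqrt(18)*(-1/80) = (3*sqrt(2))*(-1/80) = -3*sqrt(2)/80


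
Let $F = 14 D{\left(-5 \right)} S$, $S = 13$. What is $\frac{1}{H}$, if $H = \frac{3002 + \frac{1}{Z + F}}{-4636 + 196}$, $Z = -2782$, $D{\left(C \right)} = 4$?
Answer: $- \frac{3039920}{2055369} \approx -1.479$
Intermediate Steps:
$F = 728$ ($F = 14 \cdot 4 \cdot 13 = 56 \cdot 13 = 728$)
$H = - \frac{2055369}{3039920}$ ($H = \frac{3002 + \frac{1}{-2782 + 728}}{-4636 + 196} = \frac{3002 + \frac{1}{-2054}}{-4440} = \left(3002 - \frac{1}{2054}\right) \left(- \frac{1}{4440}\right) = \frac{6166107}{2054} \left(- \frac{1}{4440}\right) = - \frac{2055369}{3039920} \approx -0.67613$)
$\frac{1}{H} = \frac{1}{- \frac{2055369}{3039920}} = - \frac{3039920}{2055369}$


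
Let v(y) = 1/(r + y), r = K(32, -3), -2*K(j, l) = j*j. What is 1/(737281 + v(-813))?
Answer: 1325/976897324 ≈ 1.3563e-6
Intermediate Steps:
K(j, l) = -j**2/2 (K(j, l) = -j*j/2 = -j**2/2)
r = -512 (r = -1/2*32**2 = -1/2*1024 = -512)
v(y) = 1/(-512 + y)
1/(737281 + v(-813)) = 1/(737281 + 1/(-512 - 813)) = 1/(737281 + 1/(-1325)) = 1/(737281 - 1/1325) = 1/(976897324/1325) = 1325/976897324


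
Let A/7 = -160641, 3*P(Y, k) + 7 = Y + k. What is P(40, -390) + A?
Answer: -1124606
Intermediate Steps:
P(Y, k) = -7/3 + Y/3 + k/3 (P(Y, k) = -7/3 + (Y + k)/3 = -7/3 + (Y/3 + k/3) = -7/3 + Y/3 + k/3)
A = -1124487 (A = 7*(-160641) = -1124487)
P(40, -390) + A = (-7/3 + (⅓)*40 + (⅓)*(-390)) - 1124487 = (-7/3 + 40/3 - 130) - 1124487 = -119 - 1124487 = -1124606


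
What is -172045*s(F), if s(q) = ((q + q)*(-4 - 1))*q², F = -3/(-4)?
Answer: 23226075/32 ≈ 7.2582e+5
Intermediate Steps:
F = ¾ (F = -3*(-¼) = ¾ ≈ 0.75000)
s(q) = -10*q³ (s(q) = ((2*q)*(-5))*q² = (-10*q)*q² = -10*q³)
-172045*s(F) = -(-1720450)*(¾)³ = -(-1720450)*27/64 = -172045*(-135/32) = 23226075/32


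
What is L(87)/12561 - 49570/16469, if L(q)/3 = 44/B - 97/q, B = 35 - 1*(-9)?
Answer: -18056979020/5999146161 ≈ -3.0099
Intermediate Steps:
B = 44 (B = 35 + 9 = 44)
L(q) = 3 - 291/q (L(q) = 3*(44/44 - 97/q) = 3*(44*(1/44) - 97/q) = 3*(1 - 97/q) = 3 - 291/q)
L(87)/12561 - 49570/16469 = (3 - 291/87)/12561 - 49570/16469 = (3 - 291*1/87)*(1/12561) - 49570*1/16469 = (3 - 97/29)*(1/12561) - 49570/16469 = -10/29*1/12561 - 49570/16469 = -10/364269 - 49570/16469 = -18056979020/5999146161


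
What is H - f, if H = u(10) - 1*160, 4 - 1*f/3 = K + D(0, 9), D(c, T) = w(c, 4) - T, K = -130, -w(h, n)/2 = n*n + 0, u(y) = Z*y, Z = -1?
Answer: -695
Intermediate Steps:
u(y) = -y
w(h, n) = -2*n**2 (w(h, n) = -2*(n*n + 0) = -2*(n**2 + 0) = -2*n**2)
D(c, T) = -32 - T (D(c, T) = -2*4**2 - T = -2*16 - T = -32 - T)
f = 525 (f = 12 - 3*(-130 + (-32 - 1*9)) = 12 - 3*(-130 + (-32 - 9)) = 12 - 3*(-130 - 41) = 12 - 3*(-171) = 12 + 513 = 525)
H = -170 (H = -1*10 - 1*160 = -10 - 160 = -170)
H - f = -170 - 1*525 = -170 - 525 = -695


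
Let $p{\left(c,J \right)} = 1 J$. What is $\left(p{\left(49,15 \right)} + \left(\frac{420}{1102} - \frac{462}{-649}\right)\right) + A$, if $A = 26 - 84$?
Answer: $- \frac{1362355}{32509} \approx -41.907$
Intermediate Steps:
$p{\left(c,J \right)} = J$
$A = -58$ ($A = 26 - 84 = -58$)
$\left(p{\left(49,15 \right)} + \left(\frac{420}{1102} - \frac{462}{-649}\right)\right) + A = \left(15 + \left(\frac{420}{1102} - \frac{462}{-649}\right)\right) - 58 = \left(15 + \left(420 \cdot \frac{1}{1102} - - \frac{42}{59}\right)\right) - 58 = \left(15 + \left(\frac{210}{551} + \frac{42}{59}\right)\right) - 58 = \left(15 + \frac{35532}{32509}\right) - 58 = \frac{523167}{32509} - 58 = - \frac{1362355}{32509}$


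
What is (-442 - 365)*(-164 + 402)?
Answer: -192066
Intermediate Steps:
(-442 - 365)*(-164 + 402) = -807*238 = -192066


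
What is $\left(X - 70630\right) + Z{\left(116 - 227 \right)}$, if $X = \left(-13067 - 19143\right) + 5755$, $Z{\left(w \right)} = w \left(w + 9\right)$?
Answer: $-85763$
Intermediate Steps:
$Z{\left(w \right)} = w \left(9 + w\right)$
$X = -26455$ ($X = -32210 + 5755 = -26455$)
$\left(X - 70630\right) + Z{\left(116 - 227 \right)} = \left(-26455 - 70630\right) + \left(116 - 227\right) \left(9 + \left(116 - 227\right)\right) = -97085 - 111 \left(9 - 111\right) = -97085 - -11322 = -97085 + 11322 = -85763$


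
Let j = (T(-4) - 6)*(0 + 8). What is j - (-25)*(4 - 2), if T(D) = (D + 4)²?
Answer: 2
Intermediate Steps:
T(D) = (4 + D)²
j = -48 (j = ((4 - 4)² - 6)*(0 + 8) = (0² - 6)*8 = (0 - 6)*8 = -6*8 = -48)
j - (-25)*(4 - 2) = -48 - (-25)*(4 - 2) = -48 - (-25)*2 = -48 - 5*(-10) = -48 + 50 = 2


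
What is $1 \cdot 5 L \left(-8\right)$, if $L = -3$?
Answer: $120$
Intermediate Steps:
$1 \cdot 5 L \left(-8\right) = 1 \cdot 5 \left(-3\right) \left(-8\right) = 5 \left(-3\right) \left(-8\right) = \left(-15\right) \left(-8\right) = 120$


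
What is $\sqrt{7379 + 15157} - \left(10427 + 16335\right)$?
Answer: $-26762 + 6 \sqrt{626} \approx -26612.0$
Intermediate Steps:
$\sqrt{7379 + 15157} - \left(10427 + 16335\right) = \sqrt{22536} - 26762 = 6 \sqrt{626} - 26762 = -26762 + 6 \sqrt{626}$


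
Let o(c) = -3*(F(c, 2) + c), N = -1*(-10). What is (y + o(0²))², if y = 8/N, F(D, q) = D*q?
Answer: 16/25 ≈ 0.64000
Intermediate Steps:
N = 10
o(c) = -9*c (o(c) = -3*(c*2 + c) = -3*(2*c + c) = -9*c)
y = ⅘ (y = 8/10 = 8*(⅒) = ⅘ ≈ 0.80000)
(y + o(0²))² = (⅘ - 9*0²)² = (⅘ - 9*0)² = (⅘ + 0)² = (⅘)² = 16/25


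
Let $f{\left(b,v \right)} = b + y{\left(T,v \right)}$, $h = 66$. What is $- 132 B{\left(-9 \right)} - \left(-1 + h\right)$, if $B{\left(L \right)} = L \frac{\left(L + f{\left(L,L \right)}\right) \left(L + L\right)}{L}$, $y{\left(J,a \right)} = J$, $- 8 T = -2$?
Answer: $-42239$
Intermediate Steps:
$T = \frac{1}{4}$ ($T = \left(- \frac{1}{8}\right) \left(-2\right) = \frac{1}{4} \approx 0.25$)
$f{\left(b,v \right)} = \frac{1}{4} + b$ ($f{\left(b,v \right)} = b + \frac{1}{4} = \frac{1}{4} + b$)
$B{\left(L \right)} = L \left(\frac{1}{2} + 4 L\right)$ ($B{\left(L \right)} = L \frac{\left(L + \left(\frac{1}{4} + L\right)\right) \left(L + L\right)}{L} = L \frac{\left(\frac{1}{4} + 2 L\right) 2 L}{L} = L \frac{2 L \left(\frac{1}{4} + 2 L\right)}{L} = L \left(\frac{1}{2} + 4 L\right)$)
$- 132 B{\left(-9 \right)} - \left(-1 + h\right) = - 132 \cdot \frac{1}{2} \left(-9\right) \left(1 + 8 \left(-9\right)\right) + \left(1 - 66\right) = - 132 \cdot \frac{1}{2} \left(-9\right) \left(1 - 72\right) + \left(1 - 66\right) = - 132 \cdot \frac{1}{2} \left(-9\right) \left(-71\right) - 65 = \left(-132\right) \frac{639}{2} - 65 = -42174 - 65 = -42239$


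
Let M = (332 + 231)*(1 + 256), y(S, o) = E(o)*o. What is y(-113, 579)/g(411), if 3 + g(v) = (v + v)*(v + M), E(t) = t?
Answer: 37249/13252649 ≈ 0.0028107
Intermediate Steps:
y(S, o) = o**2 (y(S, o) = o*o = o**2)
M = 144691 (M = 563*257 = 144691)
g(v) = -3 + 2*v*(144691 + v) (g(v) = -3 + (v + v)*(v + 144691) = -3 + (2*v)*(144691 + v) = -3 + 2*v*(144691 + v))
y(-113, 579)/g(411) = 579**2/(-3 + 2*411**2 + 289382*411) = 335241/(-3 + 2*168921 + 118936002) = 335241/(-3 + 337842 + 118936002) = 335241/119273841 = 335241*(1/119273841) = 37249/13252649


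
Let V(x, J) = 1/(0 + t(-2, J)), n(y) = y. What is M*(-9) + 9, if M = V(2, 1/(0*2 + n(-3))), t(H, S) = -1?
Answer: 18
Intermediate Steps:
V(x, J) = -1 (V(x, J) = 1/(0 - 1) = 1/(-1) = -1)
M = -1
M*(-9) + 9 = -1*(-9) + 9 = 9 + 9 = 18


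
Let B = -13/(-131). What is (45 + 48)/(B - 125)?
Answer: -4061/5454 ≈ -0.74459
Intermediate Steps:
B = 13/131 (B = -13*(-1/131) = 13/131 ≈ 0.099237)
(45 + 48)/(B - 125) = (45 + 48)/(13/131 - 125) = 93/(-16362/131) = -131/16362*93 = -4061/5454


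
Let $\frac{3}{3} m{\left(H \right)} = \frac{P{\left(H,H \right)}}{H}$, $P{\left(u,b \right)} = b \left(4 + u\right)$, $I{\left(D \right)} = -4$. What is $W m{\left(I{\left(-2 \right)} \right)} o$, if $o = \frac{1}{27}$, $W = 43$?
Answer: $0$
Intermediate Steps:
$o = \frac{1}{27} \approx 0.037037$
$m{\left(H \right)} = 4 + H$ ($m{\left(H \right)} = \frac{H \left(4 + H\right)}{H} = 4 + H$)
$W m{\left(I{\left(-2 \right)} \right)} o = 43 \left(4 - 4\right) \frac{1}{27} = 43 \cdot 0 \cdot \frac{1}{27} = 0 \cdot \frac{1}{27} = 0$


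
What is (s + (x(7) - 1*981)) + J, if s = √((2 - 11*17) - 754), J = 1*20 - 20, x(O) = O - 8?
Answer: -982 + I*√939 ≈ -982.0 + 30.643*I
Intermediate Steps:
x(O) = -8 + O
J = 0 (J = 20 - 20 = 0)
s = I*√939 (s = √((2 - 187) - 754) = √(-185 - 754) = √(-939) = I*√939 ≈ 30.643*I)
(s + (x(7) - 1*981)) + J = (I*√939 + ((-8 + 7) - 1*981)) + 0 = (I*√939 + (-1 - 981)) + 0 = (I*√939 - 982) + 0 = (-982 + I*√939) + 0 = -982 + I*√939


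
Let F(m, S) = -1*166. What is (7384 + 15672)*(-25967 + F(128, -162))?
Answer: -602522448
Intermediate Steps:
F(m, S) = -166
(7384 + 15672)*(-25967 + F(128, -162)) = (7384 + 15672)*(-25967 - 166) = 23056*(-26133) = -602522448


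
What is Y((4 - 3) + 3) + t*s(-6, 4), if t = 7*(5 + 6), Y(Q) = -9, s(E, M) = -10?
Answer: -779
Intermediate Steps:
t = 77 (t = 7*11 = 77)
Y((4 - 3) + 3) + t*s(-6, 4) = -9 + 77*(-10) = -9 - 770 = -779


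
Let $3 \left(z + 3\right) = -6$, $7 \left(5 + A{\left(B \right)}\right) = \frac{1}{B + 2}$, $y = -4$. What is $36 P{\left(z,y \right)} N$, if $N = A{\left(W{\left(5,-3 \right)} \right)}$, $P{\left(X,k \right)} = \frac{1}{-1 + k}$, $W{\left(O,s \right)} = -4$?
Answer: $\frac{1278}{35} \approx 36.514$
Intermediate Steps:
$A{\left(B \right)} = -5 + \frac{1}{7 \left(2 + B\right)}$ ($A{\left(B \right)} = -5 + \frac{1}{7 \left(B + 2\right)} = -5 + \frac{1}{7 \left(2 + B\right)}$)
$z = -5$ ($z = -3 + \frac{1}{3} \left(-6\right) = -3 - 2 = -5$)
$N = - \frac{71}{14}$ ($N = \frac{-69 - -140}{7 \left(2 - 4\right)} = \frac{-69 + 140}{7 \left(-2\right)} = \frac{1}{7} \left(- \frac{1}{2}\right) 71 = - \frac{71}{14} \approx -5.0714$)
$36 P{\left(z,y \right)} N = \frac{36}{-1 - 4} \left(- \frac{71}{14}\right) = \frac{36}{-5} \left(- \frac{71}{14}\right) = 36 \left(- \frac{1}{5}\right) \left(- \frac{71}{14}\right) = \left(- \frac{36}{5}\right) \left(- \frac{71}{14}\right) = \frac{1278}{35}$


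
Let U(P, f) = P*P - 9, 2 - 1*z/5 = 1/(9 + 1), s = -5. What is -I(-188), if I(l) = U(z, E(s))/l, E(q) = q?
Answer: 325/752 ≈ 0.43218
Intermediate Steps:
z = 19/2 (z = 10 - 5/(9 + 1) = 10 - 5/10 = 10 - 5*⅒ = 10 - ½ = 19/2 ≈ 9.5000)
U(P, f) = -9 + P² (U(P, f) = P² - 9 = -9 + P²)
I(l) = 325/(4*l) (I(l) = (-9 + (19/2)²)/l = (-9 + 361/4)/l = 325/(4*l))
-I(-188) = -325/(4*(-188)) = -325*(-1)/(4*188) = -1*(-325/752) = 325/752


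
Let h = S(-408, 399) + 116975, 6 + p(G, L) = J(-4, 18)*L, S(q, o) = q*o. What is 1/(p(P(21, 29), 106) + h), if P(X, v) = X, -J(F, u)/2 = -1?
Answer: -1/45611 ≈ -2.1925e-5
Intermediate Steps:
J(F, u) = 2 (J(F, u) = -2*(-1) = 2)
S(q, o) = o*q
p(G, L) = -6 + 2*L
h = -45817 (h = 399*(-408) + 116975 = -162792 + 116975 = -45817)
1/(p(P(21, 29), 106) + h) = 1/((-6 + 2*106) - 45817) = 1/((-6 + 212) - 45817) = 1/(206 - 45817) = 1/(-45611) = -1/45611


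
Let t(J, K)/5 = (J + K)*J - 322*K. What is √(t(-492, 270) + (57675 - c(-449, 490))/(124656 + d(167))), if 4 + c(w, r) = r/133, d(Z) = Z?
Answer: 3*√69633605068089703/2371637 ≈ 333.80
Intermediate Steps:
c(w, r) = -4 + r/133
t(J, K) = -1610*K + 5*J*(J + K) (t(J, K) = 5*((J + K)*J - 322*K) = 5*(J*(J + K) - 322*K) = 5*(-322*K + J*(J + K)) = -1610*K + 5*J*(J + K))
√(t(-492, 270) + (57675 - c(-449, 490))/(124656 + d(167))) = √((-1610*270 + 5*(-492)² + 5*(-492)*270) + (57675 - (-4 + (1/133)*490))/(124656 + 167)) = √((-434700 + 5*242064 - 664200) + (57675 - (-4 + 70/19))/124823) = √((-434700 + 1210320 - 664200) + (57675 - 1*(-6/19))*(1/124823)) = √(111420 + (57675 + 6/19)*(1/124823)) = √(111420 + (1095831/19)*(1/124823)) = √(111420 + 1095831/2371637) = √(264248890371/2371637) = 3*√69633605068089703/2371637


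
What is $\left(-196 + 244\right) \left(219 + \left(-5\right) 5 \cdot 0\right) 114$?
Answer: $1198368$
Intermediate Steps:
$\left(-196 + 244\right) \left(219 + \left(-5\right) 5 \cdot 0\right) 114 = 48 \left(219 - 0\right) 114 = 48 \left(219 + 0\right) 114 = 48 \cdot 219 \cdot 114 = 10512 \cdot 114 = 1198368$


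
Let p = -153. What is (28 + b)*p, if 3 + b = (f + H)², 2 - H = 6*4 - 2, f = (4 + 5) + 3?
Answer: -13617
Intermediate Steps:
f = 12 (f = 9 + 3 = 12)
H = -20 (H = 2 - (6*4 - 2) = 2 - (24 - 2) = 2 - 1*22 = 2 - 22 = -20)
b = 61 (b = -3 + (12 - 20)² = -3 + (-8)² = -3 + 64 = 61)
(28 + b)*p = (28 + 61)*(-153) = 89*(-153) = -13617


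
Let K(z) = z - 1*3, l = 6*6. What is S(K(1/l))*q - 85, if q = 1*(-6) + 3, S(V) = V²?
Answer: -48169/432 ≈ -111.50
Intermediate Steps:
l = 36
K(z) = -3 + z (K(z) = z - 3 = -3 + z)
q = -3 (q = -6 + 3 = -3)
S(K(1/l))*q - 85 = (-3 + 1/36)²*(-3) - 85 = (-107/36)²*(-3) - 85 = (11449/1296)*(-3) - 85 = -11449/432 - 85 = -48169/432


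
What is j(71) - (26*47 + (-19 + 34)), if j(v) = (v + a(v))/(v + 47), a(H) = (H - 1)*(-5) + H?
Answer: -73087/59 ≈ -1238.8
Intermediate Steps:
a(H) = 5 - 4*H (a(H) = (-1 + H)*(-5) + H = (5 - 5*H) + H = 5 - 4*H)
j(v) = (5 - 3*v)/(47 + v) (j(v) = (v + (5 - 4*v))/(v + 47) = (5 - 3*v)/(47 + v))
j(71) - (26*47 + (-19 + 34)) = (5 - 3*71)/(47 + 71) - (26*47 + (-19 + 34)) = (5 - 213)/118 - (1222 + 15) = (1/118)*(-208) - 1*1237 = -104/59 - 1237 = -73087/59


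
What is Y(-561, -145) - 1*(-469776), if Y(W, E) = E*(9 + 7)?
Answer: 467456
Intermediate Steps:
Y(W, E) = 16*E (Y(W, E) = E*16 = 16*E)
Y(-561, -145) - 1*(-469776) = 16*(-145) - 1*(-469776) = -2320 + 469776 = 467456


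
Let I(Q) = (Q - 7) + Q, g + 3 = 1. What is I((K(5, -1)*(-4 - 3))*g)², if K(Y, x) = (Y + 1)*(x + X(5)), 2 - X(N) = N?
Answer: 461041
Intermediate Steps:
g = -2 (g = -3 + 1 = -2)
X(N) = 2 - N
K(Y, x) = (1 + Y)*(-3 + x) (K(Y, x) = (Y + 1)*(x + (2 - 1*5)) = (1 + Y)*(x + (2 - 5)) = (1 + Y)*(x - 3) = (1 + Y)*(-3 + x))
I(Q) = -7 + 2*Q (I(Q) = (-7 + Q) + Q = -7 + 2*Q)
I((K(5, -1)*(-4 - 3))*g)² = (-7 + 2*(((-3 - 1 - 3*5 + 5*(-1))*(-4 - 3))*(-2)))² = (-7 + 2*(((-3 - 1 - 15 - 5)*(-7))*(-2)))² = (-7 + 2*(-24*(-7)*(-2)))² = (-7 + 2*(168*(-2)))² = (-7 + 2*(-336))² = (-7 - 672)² = (-679)² = 461041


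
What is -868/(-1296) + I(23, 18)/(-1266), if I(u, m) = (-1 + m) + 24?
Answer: 43573/68364 ≈ 0.63737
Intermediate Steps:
I(u, m) = 23 + m
-868/(-1296) + I(23, 18)/(-1266) = -868/(-1296) + (23 + 18)/(-1266) = -868*(-1/1296) + 41*(-1/1266) = 217/324 - 41/1266 = 43573/68364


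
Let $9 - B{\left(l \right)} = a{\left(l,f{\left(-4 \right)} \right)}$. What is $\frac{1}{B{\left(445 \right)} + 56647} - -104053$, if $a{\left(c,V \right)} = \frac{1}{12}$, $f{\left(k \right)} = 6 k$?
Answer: $\frac{70742617175}{679871} \approx 1.0405 \cdot 10^{5}$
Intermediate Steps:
$a{\left(c,V \right)} = \frac{1}{12}$
$B{\left(l \right)} = \frac{107}{12}$ ($B{\left(l \right)} = 9 - \frac{1}{12} = \frac{107}{12}$)
$\frac{1}{B{\left(445 \right)} + 56647} - -104053 = \frac{1}{\frac{107}{12} + 56647} - -104053 = \frac{1}{\frac{679871}{12}} + 104053 = \frac{12}{679871} + 104053 = \frac{70742617175}{679871}$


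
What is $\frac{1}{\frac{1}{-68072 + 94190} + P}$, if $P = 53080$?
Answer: $\frac{26118}{1386343441} \approx 1.8839 \cdot 10^{-5}$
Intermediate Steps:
$\frac{1}{\frac{1}{-68072 + 94190} + P} = \frac{1}{\frac{1}{-68072 + 94190} + 53080} = \frac{1}{\frac{1}{26118} + 53080} = \frac{1}{\frac{1386343441}{26118}} = \frac{26118}{1386343441}$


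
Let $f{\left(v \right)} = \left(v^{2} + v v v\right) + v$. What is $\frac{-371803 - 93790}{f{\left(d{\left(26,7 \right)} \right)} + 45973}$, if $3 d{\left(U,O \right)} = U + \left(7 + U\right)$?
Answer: $- \frac{12571011}{1457624} \approx -8.6243$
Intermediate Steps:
$d{\left(U,O \right)} = \frac{7}{3} + \frac{2 U}{3}$ ($d{\left(U,O \right)} = \frac{U + \left(7 + U\right)}{3} = \frac{7 + 2 U}{3} = \frac{7}{3} + \frac{2 U}{3}$)
$f{\left(v \right)} = v + v^{2} + v^{3}$ ($f{\left(v \right)} = \left(v^{2} + v^{2} v\right) + v = \left(v^{2} + v^{3}\right) + v = v + v^{2} + v^{3}$)
$\frac{-371803 - 93790}{f{\left(d{\left(26,7 \right)} \right)} + 45973} = \frac{-371803 - 93790}{\left(\frac{7}{3} + \frac{2}{3} \cdot 26\right) \left(1 + \left(\frac{7}{3} + \frac{2}{3} \cdot 26\right) + \left(\frac{7}{3} + \frac{2}{3} \cdot 26\right)^{2}\right) + 45973} = - \frac{465593}{\left(\frac{7}{3} + \frac{52}{3}\right) \left(1 + \left(\frac{7}{3} + \frac{52}{3}\right) + \left(\frac{7}{3} + \frac{52}{3}\right)^{2}\right) + 45973} = - \frac{465593}{\frac{59 \left(1 + \frac{59}{3} + \left(\frac{59}{3}\right)^{2}\right)}{3} + 45973} = - \frac{465593}{\frac{59 \left(1 + \frac{59}{3} + \frac{3481}{9}\right)}{3} + 45973} = - \frac{465593}{\frac{59}{3} \cdot \frac{3667}{9} + 45973} = - \frac{465593}{\frac{216353}{27} + 45973} = - \frac{465593}{\frac{1457624}{27}} = \left(-465593\right) \frac{27}{1457624} = - \frac{12571011}{1457624}$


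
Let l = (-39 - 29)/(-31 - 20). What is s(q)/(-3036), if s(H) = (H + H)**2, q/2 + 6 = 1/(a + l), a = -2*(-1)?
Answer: -1083/6325 ≈ -0.17123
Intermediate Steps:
l = 4/3 (l = -68/(-51) = -68*(-1/51) = 4/3 ≈ 1.3333)
a = 2
q = -57/5 (q = -12 + 2/(2 + 4/3) = -12 + 2/(10/3) = -12 + 2*(3/10) = -12 + 3/5 = -57/5 ≈ -11.400)
s(H) = 4*H**2 (s(H) = (2*H)**2 = 4*H**2)
s(q)/(-3036) = (4*(-57/5)**2)/(-3036) = (4*(3249/25))*(-1/3036) = (12996/25)*(-1/3036) = -1083/6325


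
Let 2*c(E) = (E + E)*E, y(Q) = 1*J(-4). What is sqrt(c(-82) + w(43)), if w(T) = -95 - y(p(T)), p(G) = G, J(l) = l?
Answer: 3*sqrt(737) ≈ 81.443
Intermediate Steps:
y(Q) = -4 (y(Q) = 1*(-4) = -4)
c(E) = E**2 (c(E) = ((E + E)*E)/2 = ((2*E)*E)/2 = (2*E**2)/2 = E**2)
w(T) = -91 (w(T) = -95 - 1*(-4) = -95 + 4 = -91)
sqrt(c(-82) + w(43)) = sqrt((-82)**2 - 91) = sqrt(6724 - 91) = sqrt(6633) = 3*sqrt(737)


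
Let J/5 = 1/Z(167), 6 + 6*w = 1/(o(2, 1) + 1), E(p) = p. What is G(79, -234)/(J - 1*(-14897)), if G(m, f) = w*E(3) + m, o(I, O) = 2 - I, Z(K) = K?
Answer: 8517/1658536 ≈ 0.0051353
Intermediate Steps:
w = -⅚ (w = -1 + 1/(6*((2 - 1*2) + 1)) = -1 + 1/(6*((2 - 2) + 1)) = -1 + 1/(6*(0 + 1)) = -1 + (⅙)/1 = -1 + (⅙)*1 = -1 + ⅙ = -⅚ ≈ -0.83333)
G(m, f) = -5/2 + m (G(m, f) = -⅚*3 + m = -5/2 + m)
J = 5/167 ≈ 0.029940
G(79, -234)/(J - 1*(-14897)) = (-5/2 + 79)/(5/167 - 1*(-14897)) = 153/(2*(5/167 + 14897)) = 153/(2*(2487804/167)) = (153/2)*(167/2487804) = 8517/1658536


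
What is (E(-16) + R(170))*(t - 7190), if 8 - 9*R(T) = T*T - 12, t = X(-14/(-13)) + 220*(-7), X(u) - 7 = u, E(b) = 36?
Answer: 1079274020/39 ≈ 2.7674e+7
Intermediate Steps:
X(u) = 7 + u
t = -19915/13 (t = (7 - 14/(-13)) + 220*(-7) = (7 - 14*(-1/13)) - 1540 = (7 + 14/13) - 1540 = 105/13 - 1540 = -19915/13 ≈ -1531.9)
R(T) = 20/9 - T**2/9 (R(T) = 8/9 - (T*T - 12)/9 = 8/9 - (T**2 - 12)/9 = 8/9 - (-12 + T**2)/9 = 8/9 + (4/3 - T**2/9) = 20/9 - T**2/9)
(E(-16) + R(170))*(t - 7190) = (36 + (20/9 - 1/9*170**2))*(-19915/13 - 7190) = (36 + (20/9 - 1/9*28900))*(-113385/13) = (36 + (20/9 - 28900/9))*(-113385/13) = (36 - 28880/9)*(-113385/13) = -28556/9*(-113385/13) = 1079274020/39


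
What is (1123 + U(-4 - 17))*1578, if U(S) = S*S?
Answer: 2467992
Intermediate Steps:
U(S) = S²
(1123 + U(-4 - 17))*1578 = (1123 + (-4 - 17)²)*1578 = (1123 + (-21)²)*1578 = (1123 + 441)*1578 = 1564*1578 = 2467992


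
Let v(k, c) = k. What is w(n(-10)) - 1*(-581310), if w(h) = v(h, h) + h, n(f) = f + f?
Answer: 581270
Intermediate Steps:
n(f) = 2*f
w(h) = 2*h (w(h) = h + h = 2*h)
w(n(-10)) - 1*(-581310) = 2*(2*(-10)) - 1*(-581310) = 2*(-20) + 581310 = -40 + 581310 = 581270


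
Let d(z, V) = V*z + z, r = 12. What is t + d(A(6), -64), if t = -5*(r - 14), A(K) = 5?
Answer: -305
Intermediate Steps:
t = 10 (t = -5*(12 - 14) = -5*(-2) = 10)
d(z, V) = z + V*z
t + d(A(6), -64) = 10 + 5*(1 - 64) = 10 + 5*(-63) = 10 - 315 = -305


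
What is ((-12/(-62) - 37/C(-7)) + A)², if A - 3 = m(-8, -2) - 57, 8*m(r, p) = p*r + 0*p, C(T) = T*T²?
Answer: 302182183521/113060689 ≈ 2672.7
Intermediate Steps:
C(T) = T³
m(r, p) = p*r/8 (m(r, p) = (p*r + 0*p)/8 = (p*r + 0)/8 = (p*r)/8 = p*r/8)
A = -52 (A = 3 + ((⅛)*(-2)*(-8) - 57) = 3 + (2 - 57) = 3 - 55 = -52)
((-12/(-62) - 37/C(-7)) + A)² = ((-12/(-62) - 37/((-7)³)) - 52)² = ((-12*(-1/62) - 37/(-343)) - 52)² = ((6/31 - 37*(-1/343)) - 52)² = ((6/31 + 37/343) - 52)² = (3205/10633 - 52)² = (-549711/10633)² = 302182183521/113060689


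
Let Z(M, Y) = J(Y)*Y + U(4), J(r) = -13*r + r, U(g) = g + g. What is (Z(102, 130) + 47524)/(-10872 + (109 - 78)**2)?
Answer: 155268/9911 ≈ 15.666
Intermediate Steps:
U(g) = 2*g
J(r) = -12*r
Z(M, Y) = 8 - 12*Y**2 (Z(M, Y) = (-12*Y)*Y + 2*4 = -12*Y**2 + 8 = 8 - 12*Y**2)
(Z(102, 130) + 47524)/(-10872 + (109 - 78)**2) = ((8 - 12*130**2) + 47524)/(-10872 + (109 - 78)**2) = ((8 - 12*16900) + 47524)/(-10872 + 31**2) = ((8 - 202800) + 47524)/(-10872 + 961) = (-202792 + 47524)/(-9911) = -155268*(-1/9911) = 155268/9911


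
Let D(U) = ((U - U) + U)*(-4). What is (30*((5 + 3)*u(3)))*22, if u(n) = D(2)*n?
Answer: -126720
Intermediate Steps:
D(U) = -4*U (D(U) = (0 + U)*(-4) = U*(-4) = -4*U)
u(n) = -8*n (u(n) = (-4*2)*n = -8*n)
(30*((5 + 3)*u(3)))*22 = (30*((5 + 3)*(-8*3)))*22 = (30*(8*(-24)))*22 = (30*(-192))*22 = -5760*22 = -126720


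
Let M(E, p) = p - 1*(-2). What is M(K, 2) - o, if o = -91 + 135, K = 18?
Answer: -40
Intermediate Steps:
o = 44
M(E, p) = 2 + p (M(E, p) = p + 2 = 2 + p)
M(K, 2) - o = (2 + 2) - 1*44 = 4 - 44 = -40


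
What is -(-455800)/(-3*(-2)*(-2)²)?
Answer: 56975/3 ≈ 18992.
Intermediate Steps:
-(-455800)/(-3*(-2)*(-2)²) = -(-455800)/(6*4) = -(-455800)/24 = -2120*(-215/24) = 56975/3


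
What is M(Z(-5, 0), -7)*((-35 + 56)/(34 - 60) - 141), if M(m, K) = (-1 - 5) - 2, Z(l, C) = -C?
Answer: 14748/13 ≈ 1134.5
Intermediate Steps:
M(m, K) = -8 (M(m, K) = -6 - 2 = -8)
M(Z(-5, 0), -7)*((-35 + 56)/(34 - 60) - 141) = -8*((-35 + 56)/(34 - 60) - 141) = -8*(21/(-26) - 141) = -8*(21*(-1/26) - 141) = -8*(-21/26 - 141) = -8*(-3687/26) = 14748/13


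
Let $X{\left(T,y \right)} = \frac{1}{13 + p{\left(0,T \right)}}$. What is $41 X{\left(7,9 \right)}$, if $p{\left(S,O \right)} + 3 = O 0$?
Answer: $\frac{41}{10} \approx 4.1$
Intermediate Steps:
$p{\left(S,O \right)} = -3$ ($p{\left(S,O \right)} = -3 + O 0 = -3 + 0 = -3$)
$X{\left(T,y \right)} = \frac{1}{10}$ ($X{\left(T,y \right)} = \frac{1}{13 - 3} = \frac{1}{10}$)
$41 X{\left(7,9 \right)} = 41 \cdot \frac{1}{10} = \frac{41}{10}$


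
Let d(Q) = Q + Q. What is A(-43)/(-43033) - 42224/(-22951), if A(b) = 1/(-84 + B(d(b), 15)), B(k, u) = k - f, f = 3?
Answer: 314345415767/170863516259 ≈ 1.8397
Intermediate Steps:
d(Q) = 2*Q
B(k, u) = -3 + k (B(k, u) = k - 1*3 = k - 3 = -3 + k)
A(b) = 1/(-87 + 2*b) (A(b) = 1/(-84 + (-3 + 2*b)) = 1/(-87 + 2*b))
A(-43)/(-43033) - 42224/(-22951) = 1/((-87 + 2*(-43))*(-43033)) - 42224/(-22951) = -1/43033/(-87 - 86) - 42224*(-1/22951) = -1/43033/(-173) + 42224/22951 = -1/173*(-1/43033) + 42224/22951 = 1/7444709 + 42224/22951 = 314345415767/170863516259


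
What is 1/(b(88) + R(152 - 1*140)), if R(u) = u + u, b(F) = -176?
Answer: -1/152 ≈ -0.0065789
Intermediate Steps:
R(u) = 2*u
1/(b(88) + R(152 - 1*140)) = 1/(-176 + 2*(152 - 1*140)) = 1/(-176 + 2*(152 - 140)) = 1/(-176 + 2*12) = 1/(-176 + 24) = 1/(-152) = -1/152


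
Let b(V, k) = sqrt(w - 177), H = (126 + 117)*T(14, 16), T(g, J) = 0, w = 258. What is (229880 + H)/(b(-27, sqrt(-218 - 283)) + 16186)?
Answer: 45976/3239 ≈ 14.195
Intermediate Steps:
H = 0 (H = (126 + 117)*0 = 243*0 = 0)
b(V, k) = 9 (b(V, k) = sqrt(258 - 177) = sqrt(81) = 9)
(229880 + H)/(b(-27, sqrt(-218 - 283)) + 16186) = (229880 + 0)/(9 + 16186) = 229880/16195 = 229880*(1/16195) = 45976/3239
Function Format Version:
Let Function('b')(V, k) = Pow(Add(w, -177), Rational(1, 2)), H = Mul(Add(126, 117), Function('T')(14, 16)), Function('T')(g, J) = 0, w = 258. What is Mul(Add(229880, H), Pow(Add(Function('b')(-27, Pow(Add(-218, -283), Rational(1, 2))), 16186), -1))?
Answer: Rational(45976, 3239) ≈ 14.195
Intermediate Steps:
H = 0 (H = Mul(Add(126, 117), 0) = Mul(243, 0) = 0)
Function('b')(V, k) = 9 (Function('b')(V, k) = Pow(Add(258, -177), Rational(1, 2)) = Pow(81, Rational(1, 2)) = 9)
Mul(Add(229880, H), Pow(Add(Function('b')(-27, Pow(Add(-218, -283), Rational(1, 2))), 16186), -1)) = Mul(Add(229880, 0), Pow(Add(9, 16186), -1)) = Mul(229880, Pow(16195, -1)) = Mul(229880, Rational(1, 16195)) = Rational(45976, 3239)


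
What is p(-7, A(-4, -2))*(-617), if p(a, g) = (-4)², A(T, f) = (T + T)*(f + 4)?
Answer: -9872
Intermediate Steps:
A(T, f) = 2*T*(4 + f) (A(T, f) = (2*T)*(4 + f) = 2*T*(4 + f))
p(a, g) = 16
p(-7, A(-4, -2))*(-617) = 16*(-617) = -9872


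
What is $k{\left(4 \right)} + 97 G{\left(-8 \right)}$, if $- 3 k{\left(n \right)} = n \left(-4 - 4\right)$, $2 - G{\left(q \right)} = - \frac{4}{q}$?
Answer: $\frac{937}{6} \approx 156.17$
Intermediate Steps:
$G{\left(q \right)} = 2 + \frac{4}{q}$ ($G{\left(q \right)} = 2 - - \frac{4}{q} = 2 + \frac{4}{q}$)
$k{\left(n \right)} = \frac{8 n}{3}$ ($k{\left(n \right)} = - \frac{n \left(-4 - 4\right)}{3} = - \frac{n \left(-8\right)}{3} = - \frac{\left(-8\right) n}{3} = \frac{8 n}{3}$)
$k{\left(4 \right)} + 97 G{\left(-8 \right)} = \frac{8}{3} \cdot 4 + 97 \left(2 + \frac{4}{-8}\right) = \frac{32}{3} + 97 \left(2 + 4 \left(- \frac{1}{8}\right)\right) = \frac{32}{3} + 97 \left(2 - \frac{1}{2}\right) = \frac{32}{3} + 97 \cdot \frac{3}{2} = \frac{32}{3} + \frac{291}{2} = \frac{937}{6}$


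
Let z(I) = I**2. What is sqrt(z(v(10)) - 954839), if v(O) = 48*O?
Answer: I*sqrt(724439) ≈ 851.14*I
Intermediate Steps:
sqrt(z(v(10)) - 954839) = sqrt((48*10)**2 - 954839) = sqrt(480**2 - 954839) = sqrt(230400 - 954839) = sqrt(-724439) = I*sqrt(724439)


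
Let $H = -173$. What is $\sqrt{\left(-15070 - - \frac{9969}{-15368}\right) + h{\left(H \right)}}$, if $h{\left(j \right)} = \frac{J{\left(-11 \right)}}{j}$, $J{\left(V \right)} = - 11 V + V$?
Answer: $\frac{i \sqrt{26632822055151602}}{1329332} \approx 122.77 i$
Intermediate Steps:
$J{\left(V \right)} = - 10 V$
$h{\left(j \right)} = \frac{110}{j}$ ($h{\left(j \right)} = \frac{\left(-10\right) \left(-11\right)}{j} = \frac{110}{j}$)
$\sqrt{\left(-15070 - - \frac{9969}{-15368}\right) + h{\left(H \right)}} = \sqrt{\left(-15070 - - \frac{9969}{-15368}\right) + \frac{110}{-173}} = \sqrt{\left(-15070 - \left(-9969\right) \left(- \frac{1}{15368}\right)\right) + 110 \left(- \frac{1}{173}\right)} = \sqrt{\left(-15070 - \frac{9969}{15368}\right) - \frac{110}{173}} = \sqrt{- \frac{231605729}{15368} - \frac{110}{173}} = \sqrt{- \frac{40069481597}{2658664}} = \frac{i \sqrt{26632822055151602}}{1329332}$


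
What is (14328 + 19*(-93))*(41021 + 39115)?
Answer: 1006588296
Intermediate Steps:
(14328 + 19*(-93))*(41021 + 39115) = (14328 - 1767)*80136 = 12561*80136 = 1006588296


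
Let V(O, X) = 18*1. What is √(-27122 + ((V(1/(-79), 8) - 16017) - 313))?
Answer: 3*I*√4826 ≈ 208.41*I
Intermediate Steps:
V(O, X) = 18
√(-27122 + ((V(1/(-79), 8) - 16017) - 313)) = √(-27122 + ((18 - 16017) - 313)) = √(-27122 + (-15999 - 313)) = √(-27122 - 16312) = √(-43434) = 3*I*√4826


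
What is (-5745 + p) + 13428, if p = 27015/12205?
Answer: 18759606/2441 ≈ 7685.2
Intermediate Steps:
p = 5403/2441 (p = 27015*(1/12205) = 5403/2441 ≈ 2.2134)
(-5745 + p) + 13428 = (-5745 + 5403/2441) + 13428 = -14018142/2441 + 13428 = 18759606/2441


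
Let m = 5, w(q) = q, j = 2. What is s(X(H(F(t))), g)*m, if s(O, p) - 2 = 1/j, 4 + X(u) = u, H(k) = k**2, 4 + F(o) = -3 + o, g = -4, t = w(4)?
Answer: 25/2 ≈ 12.500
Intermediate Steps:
t = 4
F(o) = -7 + o (F(o) = -4 + (-3 + o) = -7 + o)
X(u) = -4 + u
s(O, p) = 5/2 (s(O, p) = 2 + 1/2 = 5/2)
s(X(H(F(t))), g)*m = (5/2)*5 = 25/2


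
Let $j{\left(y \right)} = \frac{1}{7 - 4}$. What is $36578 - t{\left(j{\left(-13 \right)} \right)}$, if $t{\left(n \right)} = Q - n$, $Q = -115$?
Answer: $\frac{110080}{3} \approx 36693.0$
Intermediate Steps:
$j{\left(y \right)} = \frac{1}{3}$
$t{\left(n \right)} = -115 - n$
$36578 - t{\left(j{\left(-13 \right)} \right)} = 36578 - \left(-115 - \frac{1}{3}\right) = 36578 - - \frac{346}{3} = 36578 + \frac{346}{3} = \frac{110080}{3}$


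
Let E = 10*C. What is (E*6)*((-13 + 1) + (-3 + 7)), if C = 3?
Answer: -1440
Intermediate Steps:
E = 30 (E = 10*3 = 30)
(E*6)*((-13 + 1) + (-3 + 7)) = (30*6)*((-13 + 1) + (-3 + 7)) = 180*(-12 + 4) = 180*(-8) = -1440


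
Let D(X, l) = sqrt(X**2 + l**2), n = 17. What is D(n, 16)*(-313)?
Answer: -313*sqrt(545) ≈ -7307.1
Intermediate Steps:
D(n, 16)*(-313) = sqrt(17**2 + 16**2)*(-313) = sqrt(289 + 256)*(-313) = sqrt(545)*(-313) = -313*sqrt(545)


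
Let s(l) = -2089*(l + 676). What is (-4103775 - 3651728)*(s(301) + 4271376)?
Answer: -17298052267769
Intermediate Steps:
s(l) = -1412164 - 2089*l (s(l) = -2089*(676 + l) = -1412164 - 2089*l)
(-4103775 - 3651728)*(s(301) + 4271376) = (-4103775 - 3651728)*((-1412164 - 2089*301) + 4271376) = -7755503*((-1412164 - 628789) + 4271376) = -7755503*(-2040953 + 4271376) = -7755503*2230423 = -17298052267769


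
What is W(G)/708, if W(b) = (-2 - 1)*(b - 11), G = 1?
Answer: 5/118 ≈ 0.042373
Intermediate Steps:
W(b) = 33 - 3*b (W(b) = -3*(-11 + b) = 33 - 3*b)
W(G)/708 = (33 - 3*1)/708 = (33 - 3)*(1/708) = 30*(1/708) = 5/118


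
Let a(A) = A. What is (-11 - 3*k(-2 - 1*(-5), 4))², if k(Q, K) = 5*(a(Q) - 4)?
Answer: 16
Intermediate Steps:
k(Q, K) = -20 + 5*Q (k(Q, K) = 5*(Q - 4) = 5*(-4 + Q) = -20 + 5*Q)
(-11 - 3*k(-2 - 1*(-5), 4))² = (-11 - 3*(-20 + 5*(-2 - 1*(-5))))² = (-11 - 3*(-20 + 5*(-2 + 5)))² = (-11 - 3*(-20 + 5*3))² = (-11 - 3*(-20 + 15))² = (-11 - 3*(-5))² = (-11 + 15)² = 4² = 16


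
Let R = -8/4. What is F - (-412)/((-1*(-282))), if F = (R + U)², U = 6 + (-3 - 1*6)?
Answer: 3731/141 ≈ 26.461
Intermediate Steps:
R = -2 (R = -8*¼ = -2)
U = -3 (U = 6 + (-3 - 6) = 6 - 9 = -3)
F = 25 (F = (-2 - 3)² = (-5)² = 25)
F - (-412)/((-1*(-282))) = 25 - (-412)/((-1*(-282))) = 25 - (-412)/282 = 25 - 1*(-206/141) = 25 + 206/141 = 3731/141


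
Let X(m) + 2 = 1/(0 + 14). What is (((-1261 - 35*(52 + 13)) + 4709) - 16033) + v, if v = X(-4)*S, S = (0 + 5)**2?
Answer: -208715/14 ≈ -14908.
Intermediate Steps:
S = 25 (S = 5**2 = 25)
X(m) = -27/14 (X(m) = -2 + 1/(0 + 14) = -2 + 1/14 = -27/14)
v = -675/14 (v = -27/14*25 = -675/14 ≈ -48.214)
(((-1261 - 35*(52 + 13)) + 4709) - 16033) + v = (((-1261 - 35*(52 + 13)) + 4709) - 16033) - 675/14 = (((-1261 - 35*65) + 4709) - 16033) - 675/14 = (((-1261 - 2275) + 4709) - 16033) - 675/14 = ((-3536 + 4709) - 16033) - 675/14 = (1173 - 16033) - 675/14 = -14860 - 675/14 = -208715/14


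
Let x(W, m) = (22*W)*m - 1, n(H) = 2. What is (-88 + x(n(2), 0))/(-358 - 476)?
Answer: 89/834 ≈ 0.10671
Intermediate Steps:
x(W, m) = -1 + 22*W*m (x(W, m) = 22*W*m - 1 = -1 + 22*W*m)
(-88 + x(n(2), 0))/(-358 - 476) = (-88 + (-1 + 22*2*0))/(-358 - 476) = (-88 + (-1 + 0))/(-834) = (-88 - 1)*(-1/834) = -89*(-1/834) = 89/834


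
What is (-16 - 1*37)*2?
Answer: -106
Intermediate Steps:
(-16 - 1*37)*2 = (-16 - 37)*2 = -53*2 = -106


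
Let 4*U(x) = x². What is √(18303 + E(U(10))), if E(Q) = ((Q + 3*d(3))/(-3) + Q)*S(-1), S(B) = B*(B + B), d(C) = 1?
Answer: √165009/3 ≈ 135.40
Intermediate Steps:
S(B) = 2*B² (S(B) = B*(2*B) = 2*B²)
U(x) = x²/4
E(Q) = -2 + 4*Q/3 (E(Q) = ((Q + 3*1)/(-3) + Q)*(2*(-1)²) = ((Q + 3)*(-⅓) + Q)*(2*1) = ((3 + Q)*(-⅓) + Q)*2 = ((-1 - Q/3) + Q)*2 = (-1 + 2*Q/3)*2 = -2 + 4*Q/3)
√(18303 + E(U(10))) = √(18303 + (-2 + 4*((¼)*10²)/3)) = √(18303 + (-2 + 4*((¼)*100)/3)) = √(18303 + (-2 + (4/3)*25)) = √(18303 + (-2 + 100/3)) = √(18303 + 94/3) = √(55003/3) = √165009/3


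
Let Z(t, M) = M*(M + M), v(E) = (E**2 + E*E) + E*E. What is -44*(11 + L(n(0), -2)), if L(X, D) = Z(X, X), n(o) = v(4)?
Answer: -203236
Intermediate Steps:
v(E) = 3*E**2 (v(E) = (E**2 + E**2) + E**2 = 2*E**2 + E**2 = 3*E**2)
Z(t, M) = 2*M**2 (Z(t, M) = M*(2*M) = 2*M**2)
n(o) = 48 (n(o) = 3*4**2 = 3*16 = 48)
L(X, D) = 2*X**2
-44*(11 + L(n(0), -2)) = -44*(11 + 2*48**2) = -44*(11 + 2*2304) = -44*(11 + 4608) = -44*4619 = -203236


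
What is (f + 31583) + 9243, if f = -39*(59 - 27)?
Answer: 39578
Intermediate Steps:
f = -1248 (f = -39*32 = -1248)
(f + 31583) + 9243 = (-1248 + 31583) + 9243 = 30335 + 9243 = 39578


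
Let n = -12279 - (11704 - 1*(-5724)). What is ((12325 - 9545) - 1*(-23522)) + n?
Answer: -3405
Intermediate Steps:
n = -29707 (n = -12279 - (11704 + 5724) = -12279 - 1*17428 = -12279 - 17428 = -29707)
((12325 - 9545) - 1*(-23522)) + n = ((12325 - 9545) - 1*(-23522)) - 29707 = (2780 + 23522) - 29707 = 26302 - 29707 = -3405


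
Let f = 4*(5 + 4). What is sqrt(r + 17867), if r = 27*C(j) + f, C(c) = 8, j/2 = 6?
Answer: sqrt(18119) ≈ 134.61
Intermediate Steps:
j = 12 (j = 2*6 = 12)
f = 36 (f = 4*9 = 36)
r = 252 (r = 27*8 + 36 = 216 + 36 = 252)
sqrt(r + 17867) = sqrt(252 + 17867) = sqrt(18119)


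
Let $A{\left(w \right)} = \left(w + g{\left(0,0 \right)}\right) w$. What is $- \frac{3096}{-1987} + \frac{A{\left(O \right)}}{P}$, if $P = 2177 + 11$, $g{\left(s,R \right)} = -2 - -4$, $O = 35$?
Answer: $\frac{9347213}{4347556} \approx 2.15$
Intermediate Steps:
$g{\left(s,R \right)} = 2$ ($g{\left(s,R \right)} = -2 + 4 = 2$)
$A{\left(w \right)} = w \left(2 + w\right)$ ($A{\left(w \right)} = \left(w + 2\right) w = \left(2 + w\right) w = w \left(2 + w\right)$)
$P = 2188$
$- \frac{3096}{-1987} + \frac{A{\left(O \right)}}{P} = - \frac{3096}{-1987} + \frac{35 \left(2 + 35\right)}{2188} = \left(-3096\right) \left(- \frac{1}{1987}\right) + 35 \cdot 37 \cdot \frac{1}{2188} = \frac{3096}{1987} + 1295 \cdot \frac{1}{2188} = \frac{3096}{1987} + \frac{1295}{2188} = \frac{9347213}{4347556}$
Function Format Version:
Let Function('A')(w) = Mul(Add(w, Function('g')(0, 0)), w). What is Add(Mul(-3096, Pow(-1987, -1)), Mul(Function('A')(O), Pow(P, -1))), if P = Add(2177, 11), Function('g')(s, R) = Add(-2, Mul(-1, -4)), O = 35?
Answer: Rational(9347213, 4347556) ≈ 2.1500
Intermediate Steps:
Function('g')(s, R) = 2 (Function('g')(s, R) = Add(-2, 4) = 2)
Function('A')(w) = Mul(w, Add(2, w)) (Function('A')(w) = Mul(Add(w, 2), w) = Mul(Add(2, w), w) = Mul(w, Add(2, w)))
P = 2188
Add(Mul(-3096, Pow(-1987, -1)), Mul(Function('A')(O), Pow(P, -1))) = Add(Mul(-3096, Pow(-1987, -1)), Mul(Mul(35, Add(2, 35)), Pow(2188, -1))) = Add(Mul(-3096, Rational(-1, 1987)), Mul(Mul(35, 37), Rational(1, 2188))) = Add(Rational(3096, 1987), Mul(1295, Rational(1, 2188))) = Add(Rational(3096, 1987), Rational(1295, 2188)) = Rational(9347213, 4347556)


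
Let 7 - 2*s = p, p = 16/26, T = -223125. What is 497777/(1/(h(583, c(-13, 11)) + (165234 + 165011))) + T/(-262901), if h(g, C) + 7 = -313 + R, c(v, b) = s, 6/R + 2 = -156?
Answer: 3410902698925672419/20769179 ≈ 1.6423e+11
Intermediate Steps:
R = -3/79 (R = 6/(-2 - 156) = 6/(-158) = 6*(-1/158) = -3/79 ≈ -0.037975)
p = 8/13 (p = 16*(1/26) = 8/13 ≈ 0.61539)
s = 83/26 (s = 7/2 - ½*8/13 = 7/2 - 4/13 = 83/26 ≈ 3.1923)
c(v, b) = 83/26
h(g, C) = -25283/79 (h(g, C) = -7 + (-313 - 3/79) = -7 - 24730/79 = -25283/79)
497777/(1/(h(583, c(-13, 11)) + (165234 + 165011))) + T/(-262901) = 497777/(1/(-25283/79 + (165234 + 165011))) - 223125/(-262901) = 497777/(1/(-25283/79 + 330245)) - 223125*(-1/262901) = 497777/(1/(26064072/79)) + 223125/262901 = 497777/(79/26064072) + 223125/262901 = 497777*(26064072/79) + 223125/262901 = 12974095567944/79 + 223125/262901 = 3410902698925672419/20769179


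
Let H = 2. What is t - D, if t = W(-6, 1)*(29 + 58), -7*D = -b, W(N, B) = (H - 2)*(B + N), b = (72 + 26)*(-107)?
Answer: 1498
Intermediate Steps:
b = -10486 (b = 98*(-107) = -10486)
W(N, B) = 0 (W(N, B) = (2 - 2)*(B + N) = 0*(B + N) = 0)
D = -1498 (D = -(-1)*(-10486)/7 = -⅐*10486 = -1498)
t = 0 (t = 0*(29 + 58) = 0*87 = 0)
t - D = 0 - 1*(-1498) = 0 + 1498 = 1498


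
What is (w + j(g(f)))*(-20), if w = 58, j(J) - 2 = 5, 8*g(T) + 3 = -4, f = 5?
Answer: -1300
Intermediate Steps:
g(T) = -7/8 (g(T) = -3/8 + (⅛)*(-4) = -3/8 - ½ = -7/8)
j(J) = 7 (j(J) = 2 + 5 = 7)
(w + j(g(f)))*(-20) = (58 + 7)*(-20) = 65*(-20) = -1300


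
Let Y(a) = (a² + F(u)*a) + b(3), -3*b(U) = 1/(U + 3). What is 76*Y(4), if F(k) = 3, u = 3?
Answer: 19114/9 ≈ 2123.8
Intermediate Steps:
b(U) = -1/(3*(3 + U)) (b(U) = -1/(3*(U + 3)) = -1/(3*(3 + U)))
Y(a) = -1/18 + a² + 3*a (Y(a) = (a² + 3*a) - 1/(9 + 3*3) = (a² + 3*a) - 1/(9 + 9) = (a² + 3*a) - 1/18 = -1/18 + a² + 3*a)
76*Y(4) = 76*(-1/18 + 4² + 3*4) = 76*(-1/18 + 16 + 12) = 76*(503/18) = 19114/9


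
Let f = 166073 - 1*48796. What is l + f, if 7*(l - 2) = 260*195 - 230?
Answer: 124489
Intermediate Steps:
f = 117277 (f = 166073 - 48796 = 117277)
l = 7212 (l = 2 + (260*195 - 230)/7 = 2 + (50700 - 230)/7 = 2 + (1/7)*50470 = 2 + 7210 = 7212)
l + f = 7212 + 117277 = 124489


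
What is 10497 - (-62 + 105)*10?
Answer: 10067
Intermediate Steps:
10497 - (-62 + 105)*10 = 10497 - 43*10 = 10497 - 1*430 = 10497 - 430 = 10067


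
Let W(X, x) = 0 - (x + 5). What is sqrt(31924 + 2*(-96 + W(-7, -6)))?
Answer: 3*sqrt(3526) ≈ 178.14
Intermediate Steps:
W(X, x) = -5 - x (W(X, x) = 0 - (5 + x) = 0 + (-5 - x) = -5 - x)
sqrt(31924 + 2*(-96 + W(-7, -6))) = sqrt(31924 + 2*(-96 + (-5 - 1*(-6)))) = sqrt(31924 + 2*(-96 + (-5 + 6))) = sqrt(31924 + 2*(-96 + 1)) = sqrt(31924 + 2*(-95)) = sqrt(31924 - 190) = sqrt(31734) = 3*sqrt(3526)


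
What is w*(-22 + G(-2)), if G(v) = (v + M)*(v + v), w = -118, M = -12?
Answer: -4012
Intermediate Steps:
G(v) = 2*v*(-12 + v) (G(v) = (v - 12)*(v + v) = (-12 + v)*(2*v) = 2*v*(-12 + v))
w*(-22 + G(-2)) = -118*(-22 + 2*(-2)*(-12 - 2)) = -118*(-22 + 2*(-2)*(-14)) = -118*(-22 + 56) = -118*34 = -4012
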